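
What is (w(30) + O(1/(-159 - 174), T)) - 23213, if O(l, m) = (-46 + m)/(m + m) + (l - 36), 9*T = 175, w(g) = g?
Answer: -2706254387/116550 ≈ -23220.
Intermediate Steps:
T = 175/9 (T = (1/9)*175 = 175/9 ≈ 19.444)
O(l, m) = -36 + l + (-46 + m)/(2*m) (O(l, m) = (-46 + m)/((2*m)) + (-36 + l) = (-46 + m)*(1/(2*m)) + (-36 + l) = (-46 + m)/(2*m) + (-36 + l) = -36 + l + (-46 + m)/(2*m))
(w(30) + O(1/(-159 - 174), T)) - 23213 = (30 + (-71/2 + 1/(-159 - 174) - 23/175/9)) - 23213 = (30 + (-71/2 + 1/(-333) - 23*9/175)) - 23213 = (30 + (-71/2 - 1/333 - 207/175)) - 23213 = (30 - 4275737/116550) - 23213 = -779237/116550 - 23213 = -2706254387/116550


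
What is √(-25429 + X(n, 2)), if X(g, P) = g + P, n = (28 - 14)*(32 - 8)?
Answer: I*√25091 ≈ 158.4*I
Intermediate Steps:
n = 336 (n = 14*24 = 336)
X(g, P) = P + g
√(-25429 + X(n, 2)) = √(-25429 + (2 + 336)) = √(-25429 + 338) = √(-25091) = I*√25091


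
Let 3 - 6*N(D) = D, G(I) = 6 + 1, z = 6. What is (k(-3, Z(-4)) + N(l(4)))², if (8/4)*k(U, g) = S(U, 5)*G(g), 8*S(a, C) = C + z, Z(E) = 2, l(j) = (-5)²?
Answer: 3025/2304 ≈ 1.3129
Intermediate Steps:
l(j) = 25
S(a, C) = ¾ + C/8 (S(a, C) = (C + 6)/8 = (6 + C)/8 = ¾ + C/8)
G(I) = 7
N(D) = ½ - D/6
k(U, g) = 77/16 (k(U, g) = ((¾ + (⅛)*5)*7)/2 = ((¾ + 5/8)*7)/2 = ((11/8)*7)/2 = (½)*(77/8) = 77/16)
(k(-3, Z(-4)) + N(l(4)))² = (77/16 + (½ - ⅙*25))² = (77/16 + (½ - 25/6))² = (77/16 - 11/3)² = (55/48)² = 3025/2304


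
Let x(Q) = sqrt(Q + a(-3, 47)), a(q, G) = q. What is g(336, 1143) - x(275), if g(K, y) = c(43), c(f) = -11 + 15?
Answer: 4 - 4*sqrt(17) ≈ -12.492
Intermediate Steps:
c(f) = 4
g(K, y) = 4
x(Q) = sqrt(-3 + Q) (x(Q) = sqrt(Q - 3) = sqrt(-3 + Q))
g(336, 1143) - x(275) = 4 - sqrt(-3 + 275) = 4 - sqrt(272) = 4 - 4*sqrt(17)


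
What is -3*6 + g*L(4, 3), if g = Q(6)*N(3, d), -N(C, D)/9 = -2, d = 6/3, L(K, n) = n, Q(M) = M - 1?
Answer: 252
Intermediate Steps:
Q(M) = -1 + M
d = 2 (d = 6*(⅓) = 2)
N(C, D) = 18 (N(C, D) = -9*(-2) = 18)
g = 90 (g = (-1 + 6)*18 = 5*18 = 90)
-3*6 + g*L(4, 3) = -3*6 + 90*3 = -18 + 270 = 252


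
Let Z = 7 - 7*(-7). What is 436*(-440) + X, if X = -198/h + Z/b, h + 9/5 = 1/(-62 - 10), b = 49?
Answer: -876396456/4571 ≈ -1.9173e+5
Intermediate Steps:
h = -653/360 (h = -9/5 + 1/(-62 - 10) = -9/5 + 1/(-72) = -9/5 - 1/72 = -653/360 ≈ -1.8139)
Z = 56 (Z = 7 + 49 = 56)
X = 504184/4571 (X = -198/(-653/360) + 56/49 = -198*(-360/653) + 56*(1/49) = 71280/653 + 8/7 = 504184/4571 ≈ 110.30)
436*(-440) + X = 436*(-440) + 504184/4571 = -191840 + 504184/4571 = -876396456/4571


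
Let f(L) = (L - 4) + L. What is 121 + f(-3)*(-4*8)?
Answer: 441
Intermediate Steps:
f(L) = -4 + 2*L (f(L) = (-4 + L) + L = -4 + 2*L)
121 + f(-3)*(-4*8) = 121 + (-4 + 2*(-3))*(-4*8) = 121 + (-4 - 6)*(-32) = 121 - 10*(-32) = 121 + 320 = 441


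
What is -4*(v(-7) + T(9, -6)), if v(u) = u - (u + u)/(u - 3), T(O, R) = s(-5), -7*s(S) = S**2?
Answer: 1676/35 ≈ 47.886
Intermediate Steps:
s(S) = -S**2/7
T(O, R) = -25/7 (T(O, R) = -1/7*(-5)**2 = -1/7*25 = -25/7)
v(u) = u - 2*u/(-3 + u)
-4*(v(-7) + T(9, -6)) = -4*(-7*(-5 - 7)/(-3 - 7) - 25/7) = -4*(-7*(-12)/(-10) - 25/7) = -4*(-7*(-1/10)*(-12) - 25/7) = -4*(-42/5 - 25/7) = -4*(-419/35) = 1676/35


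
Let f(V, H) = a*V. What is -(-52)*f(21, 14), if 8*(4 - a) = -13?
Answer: 12285/2 ≈ 6142.5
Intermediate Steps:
a = 45/8 (a = 4 - ⅛*(-13) = 4 + 13/8 = 45/8 ≈ 5.6250)
f(V, H) = 45*V/8
-(-52)*f(21, 14) = -(-52)*(45/8)*21 = -(-52)*945/8 = -1*(-12285/2) = 12285/2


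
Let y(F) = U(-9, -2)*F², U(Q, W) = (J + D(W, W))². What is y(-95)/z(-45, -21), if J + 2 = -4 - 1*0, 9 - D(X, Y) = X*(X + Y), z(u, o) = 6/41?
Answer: 9250625/6 ≈ 1.5418e+6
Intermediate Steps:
z(u, o) = 6/41 (z(u, o) = 6*(1/41) = 6/41)
D(X, Y) = 9 - X*(X + Y)
J = -6 (J = -2 + (-4 - 1*0) = -2 + (-4 + 0) = -2 - 4 = -6)
U(Q, W) = (3 - 2*W²)² (U(Q, W) = (-6 + (9 - W² - W*W))² = (-6 + (9 - W² - W²))² = (-6 + (9 - 2*W²))² = (3 - 2*W²)²)
y(F) = 25*F² (y(F) = (-3 + 2*(-2)²)²*F² = (-3 + 2*4)²*F² = (-3 + 8)²*F² = 5²*F² = 25*F²)
y(-95)/z(-45, -21) = (25*(-95)²)/(6/41) = (25*9025)*(41/6) = 225625*(41/6) = 9250625/6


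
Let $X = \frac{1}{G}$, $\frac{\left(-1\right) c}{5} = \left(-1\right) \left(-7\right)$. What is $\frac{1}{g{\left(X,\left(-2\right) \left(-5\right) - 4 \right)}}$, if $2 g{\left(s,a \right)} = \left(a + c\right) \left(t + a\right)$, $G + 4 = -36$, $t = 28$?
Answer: $- \frac{1}{493} \approx -0.0020284$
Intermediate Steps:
$c = -35$ ($c = - 5 \left(\left(-1\right) \left(-7\right)\right) = \left(-5\right) 7 = -35$)
$G = -40$ ($G = -4 - 36 = -40$)
$X = - \frac{1}{40}$ ($X = \frac{1}{-40} = - \frac{1}{40} \approx -0.025$)
$g{\left(s,a \right)} = \frac{\left(-35 + a\right) \left(28 + a\right)}{2}$ ($g{\left(s,a \right)} = \frac{\left(a - 35\right) \left(28 + a\right)}{2} = \frac{\left(-35 + a\right) \left(28 + a\right)}{2}$)
$\frac{1}{g{\left(X,\left(-2\right) \left(-5\right) - 4 \right)}} = \frac{1}{-490 + \frac{\left(\left(-2\right) \left(-5\right) - 4\right)^{2}}{2} - \frac{7 \left(\left(-2\right) \left(-5\right) - 4\right)}{2}} = \frac{1}{-490 + \frac{\left(10 - 4\right)^{2}}{2} - \frac{7 \left(10 - 4\right)}{2}} = \frac{1}{-490 + \frac{6^{2}}{2} - 21} = \frac{1}{-490 + \frac{1}{2} \cdot 36 - 21} = \frac{1}{-490 + 18 - 21} = \frac{1}{-493} = - \frac{1}{493}$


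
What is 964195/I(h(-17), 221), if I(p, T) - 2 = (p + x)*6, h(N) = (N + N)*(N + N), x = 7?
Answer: 192839/1396 ≈ 138.14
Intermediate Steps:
h(N) = 4*N**2 (h(N) = (2*N)*(2*N) = 4*N**2)
I(p, T) = 44 + 6*p (I(p, T) = 2 + (p + 7)*6 = 2 + (7 + p)*6 = 2 + (42 + 6*p) = 44 + 6*p)
964195/I(h(-17), 221) = 964195/(44 + 6*(4*(-17)**2)) = 964195/(44 + 6*(4*289)) = 964195/(44 + 6*1156) = 964195/(44 + 6936) = 964195/6980 = 964195*(1/6980) = 192839/1396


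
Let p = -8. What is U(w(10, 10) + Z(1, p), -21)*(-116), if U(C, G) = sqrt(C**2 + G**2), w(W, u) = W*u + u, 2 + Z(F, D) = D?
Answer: -116*sqrt(10441) ≈ -11853.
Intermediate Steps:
Z(F, D) = -2 + D
w(W, u) = u + W*u
U(w(10, 10) + Z(1, p), -21)*(-116) = sqrt((10*(1 + 10) + (-2 - 8))**2 + (-21)**2)*(-116) = sqrt((10*11 - 10)**2 + 441)*(-116) = sqrt((110 - 10)**2 + 441)*(-116) = sqrt(100**2 + 441)*(-116) = sqrt(10000 + 441)*(-116) = sqrt(10441)*(-116) = -116*sqrt(10441)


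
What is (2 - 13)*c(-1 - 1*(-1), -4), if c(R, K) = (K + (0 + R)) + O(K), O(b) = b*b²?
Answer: 748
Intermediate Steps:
O(b) = b³
c(R, K) = K + R + K³ (c(R, K) = (K + (0 + R)) + K³ = (K + R) + K³ = K + R + K³)
(2 - 13)*c(-1 - 1*(-1), -4) = (2 - 13)*(-4 + (-1 - 1*(-1)) + (-4)³) = -11*(-4 + (-1 + 1) - 64) = -11*(-4 + 0 - 64) = -11*(-68) = 748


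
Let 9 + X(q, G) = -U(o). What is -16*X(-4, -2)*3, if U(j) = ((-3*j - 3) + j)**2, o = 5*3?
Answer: 52704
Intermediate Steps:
o = 15
U(j) = (-3 - 2*j)**2 (U(j) = ((-3 - 3*j) + j)**2 = (-3 - 2*j)**2)
X(q, G) = -1098 (X(q, G) = -9 - (3 + 2*15)**2 = -9 - (3 + 30)**2 = -9 - 1*33**2 = -9 - 1*1089 = -9 - 1089 = -1098)
-16*X(-4, -2)*3 = -16*(-1098)*3 = 17568*3 = 52704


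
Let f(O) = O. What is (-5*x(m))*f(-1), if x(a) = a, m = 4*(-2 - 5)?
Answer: -140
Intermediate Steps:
m = -28 (m = 4*(-7) = -28)
(-5*x(m))*f(-1) = -5*(-28)*(-1) = 140*(-1) = -140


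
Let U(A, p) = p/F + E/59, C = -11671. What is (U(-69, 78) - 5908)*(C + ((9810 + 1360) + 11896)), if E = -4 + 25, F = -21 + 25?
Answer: -7917257395/118 ≈ -6.7095e+7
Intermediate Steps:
F = 4
E = 21
U(A, p) = 21/59 + p/4 (U(A, p) = p/4 + 21/59 = 21/59 + p/4)
(U(-69, 78) - 5908)*(C + ((9810 + 1360) + 11896)) = ((21/59 + (¼)*78) - 5908)*(-11671 + ((9810 + 1360) + 11896)) = ((21/59 + 39/2) - 5908)*(-11671 + (11170 + 11896)) = (2343/118 - 5908)*(-11671 + 23066) = -694801/118*11395 = -7917257395/118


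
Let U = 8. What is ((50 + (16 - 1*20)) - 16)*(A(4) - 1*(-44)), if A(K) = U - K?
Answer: 1440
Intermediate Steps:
A(K) = 8 - K
((50 + (16 - 1*20)) - 16)*(A(4) - 1*(-44)) = ((50 + (16 - 1*20)) - 16)*((8 - 1*4) - 1*(-44)) = ((50 + (16 - 20)) - 16)*((8 - 4) + 44) = ((50 - 4) - 16)*(4 + 44) = (46 - 16)*48 = 30*48 = 1440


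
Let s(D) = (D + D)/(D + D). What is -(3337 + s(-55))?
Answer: -3338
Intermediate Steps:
s(D) = 1 (s(D) = (2*D)/((2*D)) = (2*D)*(1/(2*D)) = 1)
-(3337 + s(-55)) = -(3337 + 1) = -1*3338 = -3338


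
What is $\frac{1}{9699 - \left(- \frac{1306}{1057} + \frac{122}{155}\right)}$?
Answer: $\frac{163835}{1589109141} \approx 0.0001031$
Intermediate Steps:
$\frac{1}{9699 - \left(- \frac{1306}{1057} + \frac{122}{155}\right)} = \frac{1}{9699 - - \frac{73476}{163835}} = \frac{1}{9699 + \left(\frac{1306}{1057} - \frac{122}{155}\right)} = \frac{1}{9699 + \frac{73476}{163835}} = \frac{1}{\frac{1589109141}{163835}} = \frac{163835}{1589109141}$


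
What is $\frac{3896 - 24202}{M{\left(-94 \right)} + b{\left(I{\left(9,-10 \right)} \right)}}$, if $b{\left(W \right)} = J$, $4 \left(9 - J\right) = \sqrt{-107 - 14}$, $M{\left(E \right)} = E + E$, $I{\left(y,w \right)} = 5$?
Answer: $\frac{58156384}{512777} - \frac{893464 i}{512777} \approx 113.41 - 1.7424 i$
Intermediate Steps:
$M{\left(E \right)} = 2 E$
$J = 9 - \frac{11 i}{4}$ ($J = 9 - \frac{\sqrt{-107 - 14}}{4} = 9 - \frac{\sqrt{-121}}{4} = 9 - \frac{11 i}{4} \approx 9.0 - 2.75 i$)
$b{\left(W \right)} = 9 - \frac{11 i}{4}$
$\frac{3896 - 24202}{M{\left(-94 \right)} + b{\left(I{\left(9,-10 \right)} \right)}} = \frac{3896 - 24202}{2 \left(-94\right) + \left(9 - \frac{11 i}{4}\right)} = - \frac{20306}{-188 + \left(9 - \frac{11 i}{4}\right)} = - \frac{20306}{-179 - \frac{11 i}{4}} = - 20306 \frac{16 \left(-179 + \frac{11 i}{4}\right)}{512777} = - \frac{324896 \left(-179 + \frac{11 i}{4}\right)}{512777}$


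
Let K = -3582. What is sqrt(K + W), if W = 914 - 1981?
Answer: I*sqrt(4649) ≈ 68.184*I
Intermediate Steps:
W = -1067
sqrt(K + W) = sqrt(-3582 - 1067) = sqrt(-4649) = I*sqrt(4649)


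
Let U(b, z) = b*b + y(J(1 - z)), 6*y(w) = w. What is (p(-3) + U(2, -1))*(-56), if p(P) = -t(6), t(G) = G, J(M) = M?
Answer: 280/3 ≈ 93.333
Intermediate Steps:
y(w) = w/6
p(P) = -6 (p(P) = -1*6 = -6)
U(b, z) = ⅙ + b² - z/6 (U(b, z) = b*b + (1 - z)/6 = b² + (⅙ - z/6) = ⅙ + b² - z/6)
(p(-3) + U(2, -1))*(-56) = (-6 + (⅙ + 2² - ⅙*(-1)))*(-56) = (-6 + (⅙ + 4 + ⅙))*(-56) = (-6 + 13/3)*(-56) = -5/3*(-56) = 280/3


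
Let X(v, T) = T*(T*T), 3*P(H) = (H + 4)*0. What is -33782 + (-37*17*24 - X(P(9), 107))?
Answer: -1273921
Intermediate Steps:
P(H) = 0 (P(H) = ((H + 4)*0)/3 = ((4 + H)*0)/3 = (⅓)*0 = 0)
X(v, T) = T³ (X(v, T) = T*T² = T³)
-33782 + (-37*17*24 - X(P(9), 107)) = -33782 + (-37*17*24 - 1*107³) = -33782 + (-629*24 - 1*1225043) = -33782 + (-15096 - 1225043) = -33782 - 1240139 = -1273921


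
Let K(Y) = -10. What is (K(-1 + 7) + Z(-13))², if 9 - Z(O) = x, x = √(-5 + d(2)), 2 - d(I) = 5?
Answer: -7 + 4*I*√2 ≈ -7.0 + 5.6569*I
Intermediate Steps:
d(I) = -3 (d(I) = 2 - 1*5 = 2 - 5 = -3)
x = 2*I*√2 (x = √(-5 - 3) = √(-8) = 2*I*√2 ≈ 2.8284*I)
Z(O) = 9 - 2*I*√2
(K(-1 + 7) + Z(-13))² = (-10 + (9 - 2*I*√2))² = (-1 - 2*I*√2)²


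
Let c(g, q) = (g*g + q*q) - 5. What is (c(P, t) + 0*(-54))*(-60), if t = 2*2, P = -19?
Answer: -22320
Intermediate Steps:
t = 4
c(g, q) = -5 + g² + q² (c(g, q) = (g² + q²) - 5 = -5 + g² + q²)
(c(P, t) + 0*(-54))*(-60) = ((-5 + (-19)² + 4²) + 0*(-54))*(-60) = ((-5 + 361 + 16) + 0)*(-60) = (372 + 0)*(-60) = 372*(-60) = -22320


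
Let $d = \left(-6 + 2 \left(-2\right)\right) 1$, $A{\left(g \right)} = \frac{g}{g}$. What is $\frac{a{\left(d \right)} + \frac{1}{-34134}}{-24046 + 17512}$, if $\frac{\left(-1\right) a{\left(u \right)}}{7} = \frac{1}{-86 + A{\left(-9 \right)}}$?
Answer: $- \frac{238853}{18957682260} \approx -1.2599 \cdot 10^{-5}$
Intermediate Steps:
$A{\left(g \right)} = 1$
$d = -10$ ($d = \left(-6 - 4\right) 1 = \left(-10\right) 1 = -10$)
$a{\left(u \right)} = \frac{7}{85}$ ($a{\left(u \right)} = - \frac{7}{-86 + 1} = - \frac{7}{-85} = \left(-7\right) \left(- \frac{1}{85}\right) = \frac{7}{85}$)
$\frac{a{\left(d \right)} + \frac{1}{-34134}}{-24046 + 17512} = \frac{\frac{7}{85} + \frac{1}{-34134}}{-24046 + 17512} = \frac{\frac{7}{85} - \frac{1}{34134}}{-6534} = \frac{238853}{2901390} \left(- \frac{1}{6534}\right) = - \frac{238853}{18957682260}$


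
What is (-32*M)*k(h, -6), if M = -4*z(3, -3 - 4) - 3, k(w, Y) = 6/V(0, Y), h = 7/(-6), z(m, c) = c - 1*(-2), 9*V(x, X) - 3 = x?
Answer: -9792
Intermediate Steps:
V(x, X) = ⅓ + x/9
z(m, c) = 2 + c (z(m, c) = c + 2 = 2 + c)
h = -7/6 (h = 7*(-⅙) = -7/6 ≈ -1.1667)
k(w, Y) = 18 (k(w, Y) = 6/(⅓ + (⅑)*0) = 6/(⅓ + 0) = 6/(⅓) = 6*3 = 18)
M = 17 (M = -4*(2 + (-3 - 4)) - 3 = -4*(2 - 7) - 3 = -4*(-5) - 3 = 20 - 3 = 17)
(-32*M)*k(h, -6) = -32*17*18 = -544*18 = -9792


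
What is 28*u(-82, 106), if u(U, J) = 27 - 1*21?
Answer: 168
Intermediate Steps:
u(U, J) = 6 (u(U, J) = 27 - 21 = 6)
28*u(-82, 106) = 28*6 = 168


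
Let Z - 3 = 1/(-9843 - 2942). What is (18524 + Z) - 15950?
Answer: 32946944/12785 ≈ 2577.0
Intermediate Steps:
Z = 38354/12785 (Z = 3 + 1/(-9843 - 2942) = 3 + 1/(-12785) = 3 - 1/12785 = 38354/12785 ≈ 2.9999)
(18524 + Z) - 15950 = (18524 + 38354/12785) - 15950 = 236867694/12785 - 15950 = 32946944/12785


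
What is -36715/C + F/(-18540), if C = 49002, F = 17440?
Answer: -25588183/15141618 ≈ -1.6899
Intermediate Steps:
-36715/C + F/(-18540) = -36715/49002 + 17440/(-18540) = -36715*1/49002 + 17440*(-1/18540) = -36715/49002 - 872/927 = -25588183/15141618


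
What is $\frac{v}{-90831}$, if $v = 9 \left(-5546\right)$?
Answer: $\frac{16638}{30277} \approx 0.54953$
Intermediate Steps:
$v = -49914$
$\frac{v}{-90831} = - \frac{49914}{-90831} = \left(-49914\right) \left(- \frac{1}{90831}\right) = \frac{16638}{30277}$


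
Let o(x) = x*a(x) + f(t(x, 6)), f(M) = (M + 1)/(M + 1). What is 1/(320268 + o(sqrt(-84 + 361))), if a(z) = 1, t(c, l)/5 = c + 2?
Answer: 320269/102572232084 - sqrt(277)/102572232084 ≈ 3.1222e-6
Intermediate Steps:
t(c, l) = 10 + 5*c (t(c, l) = 5*(c + 2) = 5*(2 + c) = 10 + 5*c)
f(M) = 1 (f(M) = (1 + M)/(1 + M) = 1)
o(x) = 1 + x (o(x) = x*1 + 1 = x + 1 = 1 + x)
1/(320268 + o(sqrt(-84 + 361))) = 1/(320268 + (1 + sqrt(-84 + 361))) = 1/(320268 + (1 + sqrt(277))) = 1/(320269 + sqrt(277))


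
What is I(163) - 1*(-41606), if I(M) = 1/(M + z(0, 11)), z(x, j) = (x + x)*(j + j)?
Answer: 6781779/163 ≈ 41606.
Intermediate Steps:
z(x, j) = 4*j*x (z(x, j) = (2*x)*(2*j) = 4*j*x)
I(M) = 1/M (I(M) = 1/(M + 4*11*0) = 1/(M + 0) = 1/M)
I(163) - 1*(-41606) = 1/163 - 1*(-41606) = 1/163 + 41606 = 6781779/163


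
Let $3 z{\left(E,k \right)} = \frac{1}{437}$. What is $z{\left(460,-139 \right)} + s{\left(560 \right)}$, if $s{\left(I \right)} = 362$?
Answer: $\frac{474583}{1311} \approx 362.0$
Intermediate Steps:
$z{\left(E,k \right)} = \frac{1}{1311}$ ($z{\left(E,k \right)} = \frac{1}{3 \cdot 437} = \frac{1}{3} \cdot \frac{1}{437} = \frac{1}{1311}$)
$z{\left(460,-139 \right)} + s{\left(560 \right)} = \frac{1}{1311} + 362 = \frac{474583}{1311}$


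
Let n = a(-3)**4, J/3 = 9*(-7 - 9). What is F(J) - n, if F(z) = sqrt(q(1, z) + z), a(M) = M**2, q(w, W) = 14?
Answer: -6561 + I*sqrt(418) ≈ -6561.0 + 20.445*I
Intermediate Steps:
J = -432 (J = 3*(9*(-7 - 9)) = 3*(9*(-16)) = 3*(-144) = -432)
F(z) = sqrt(14 + z)
n = 6561 (n = ((-3)**2)**4 = 9**4 = 6561)
F(J) - n = sqrt(14 - 432) - 1*6561 = sqrt(-418) - 6561 = I*sqrt(418) - 6561 = -6561 + I*sqrt(418)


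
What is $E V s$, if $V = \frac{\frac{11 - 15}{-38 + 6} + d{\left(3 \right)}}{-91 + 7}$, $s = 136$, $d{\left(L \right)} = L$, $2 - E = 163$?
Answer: $\frac{9775}{12} \approx 814.58$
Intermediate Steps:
$E = -161$ ($E = 2 - 163 = -161$)
$V = - \frac{25}{672}$ ($V = \frac{\frac{11 - 15}{-38 + 6} + 3}{-91 + 7} = \frac{- \frac{4}{-32} + 3}{-84} = \left(\left(-4\right) \left(- \frac{1}{32}\right) + 3\right) \left(- \frac{1}{84}\right) = \left(\frac{1}{8} + 3\right) \left(- \frac{1}{84}\right) = \frac{25}{8} \left(- \frac{1}{84}\right) = - \frac{25}{672} \approx -0.037202$)
$E V s = \left(-161\right) \left(- \frac{25}{672}\right) 136 = \frac{575}{96} \cdot 136 = \frac{9775}{12}$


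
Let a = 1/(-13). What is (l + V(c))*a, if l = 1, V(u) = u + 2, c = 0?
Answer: -3/13 ≈ -0.23077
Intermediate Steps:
V(u) = 2 + u
a = -1/13 ≈ -0.076923
(l + V(c))*a = (1 + (2 + 0))*(-1/13) = (1 + 2)*(-1/13) = 3*(-1/13) = -3/13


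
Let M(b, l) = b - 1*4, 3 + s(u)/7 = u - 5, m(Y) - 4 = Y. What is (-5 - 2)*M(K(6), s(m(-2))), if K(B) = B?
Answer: -14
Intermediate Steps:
m(Y) = 4 + Y
s(u) = -56 + 7*u (s(u) = -21 + 7*(u - 5) = -21 + 7*(-5 + u) = -21 + (-35 + 7*u) = -56 + 7*u)
M(b, l) = -4 + b (M(b, l) = b - 4 = -4 + b)
(-5 - 2)*M(K(6), s(m(-2))) = (-5 - 2)*(-4 + 6) = -7*2 = -14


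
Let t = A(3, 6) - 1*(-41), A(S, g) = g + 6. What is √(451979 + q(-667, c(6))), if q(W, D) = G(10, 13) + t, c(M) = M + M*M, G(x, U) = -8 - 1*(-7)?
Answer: √452031 ≈ 672.33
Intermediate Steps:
A(S, g) = 6 + g
G(x, U) = -1 (G(x, U) = -8 + 7 = -1)
c(M) = M + M²
t = 53 (t = (6 + 6) - 1*(-41) = 12 + 41 = 53)
q(W, D) = 52 (q(W, D) = -1 + 53 = 52)
√(451979 + q(-667, c(6))) = √(451979 + 52) = √452031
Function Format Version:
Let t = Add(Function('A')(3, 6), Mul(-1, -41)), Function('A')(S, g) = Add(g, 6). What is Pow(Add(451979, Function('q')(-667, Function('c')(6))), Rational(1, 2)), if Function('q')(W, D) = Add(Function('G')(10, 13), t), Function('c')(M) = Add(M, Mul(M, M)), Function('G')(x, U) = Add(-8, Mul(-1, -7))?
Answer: Pow(452031, Rational(1, 2)) ≈ 672.33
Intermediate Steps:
Function('A')(S, g) = Add(6, g)
Function('G')(x, U) = -1 (Function('G')(x, U) = Add(-8, 7) = -1)
Function('c')(M) = Add(M, Pow(M, 2))
t = 53 (t = Add(Add(6, 6), Mul(-1, -41)) = Add(12, 41) = 53)
Function('q')(W, D) = 52 (Function('q')(W, D) = Add(-1, 53) = 52)
Pow(Add(451979, Function('q')(-667, Function('c')(6))), Rational(1, 2)) = Pow(Add(451979, 52), Rational(1, 2)) = Pow(452031, Rational(1, 2))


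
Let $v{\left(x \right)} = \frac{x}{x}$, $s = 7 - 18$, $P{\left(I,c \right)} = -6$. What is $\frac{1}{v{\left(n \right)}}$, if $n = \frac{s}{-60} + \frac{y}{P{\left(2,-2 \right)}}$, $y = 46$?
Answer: $1$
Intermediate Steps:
$s = -11$ ($s = 7 - 18 = -11$)
$n = - \frac{449}{60}$ ($n = - \frac{11}{-60} + \frac{46}{-6} = \left(-11\right) \left(- \frac{1}{60}\right) + 46 \left(- \frac{1}{6}\right) = \frac{11}{60} - \frac{23}{3} = - \frac{449}{60} \approx -7.4833$)
$v{\left(x \right)} = 1$
$\frac{1}{v{\left(n \right)}} = 1^{-1} = 1$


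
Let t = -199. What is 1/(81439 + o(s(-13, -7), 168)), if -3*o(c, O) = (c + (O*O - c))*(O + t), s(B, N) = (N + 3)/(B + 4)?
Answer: 1/373087 ≈ 2.6803e-6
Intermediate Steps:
s(B, N) = (3 + N)/(4 + B)
o(c, O) = -O²*(-199 + O)/3 (o(c, O) = -(c + (O*O - c))*(O - 199)/3 = -(c + (O² - c))*(-199 + O)/3 = -O²*(-199 + O)/3)
1/(81439 + o(s(-13, -7), 168)) = 1/(81439 + (⅓)*168²*(199 - 1*168)) = 1/(81439 + (⅓)*28224*(199 - 168)) = 1/(81439 + (⅓)*28224*31) = 1/(81439 + 291648) = 1/373087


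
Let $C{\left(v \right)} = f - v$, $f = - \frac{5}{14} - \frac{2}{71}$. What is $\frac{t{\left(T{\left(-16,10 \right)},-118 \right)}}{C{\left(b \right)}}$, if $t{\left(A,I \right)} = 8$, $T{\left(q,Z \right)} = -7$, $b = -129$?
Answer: $\frac{7952}{127843} \approx 0.062201$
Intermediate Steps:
$f = - \frac{383}{994}$ ($f = \left(-5\right) \frac{1}{14} - \frac{2}{71} = - \frac{5}{14} - \frac{2}{71} = - \frac{383}{994} \approx -0.38531$)
$C{\left(v \right)} = - \frac{383}{994} - v$
$\frac{t{\left(T{\left(-16,10 \right)},-118 \right)}}{C{\left(b \right)}} = \frac{8}{- \frac{383}{994} - -129} = \frac{8}{- \frac{383}{994} + 129} = \frac{8}{\frac{127843}{994}} = 8 \cdot \frac{994}{127843} = \frac{7952}{127843}$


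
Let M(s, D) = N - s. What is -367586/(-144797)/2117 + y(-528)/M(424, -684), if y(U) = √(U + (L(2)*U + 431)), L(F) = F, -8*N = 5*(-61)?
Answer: 367586/306535249 - 8*I*√1153/3087 ≈ 0.0011992 - 0.087997*I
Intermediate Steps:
N = 305/8 (N = -5*(-61)/8 = -⅛*(-305) = 305/8 ≈ 38.125)
M(s, D) = 305/8 - s
y(U) = √(431 + 3*U) (y(U) = √(U + (2*U + 431)) = √(U + (431 + 2*U)) = √(431 + 3*U))
-367586/(-144797)/2117 + y(-528)/M(424, -684) = -367586/(-144797)/2117 + √(431 + 3*(-528))/(305/8 - 1*424) = -367586*(-1/144797)*(1/2117) + √(431 - 1584)/(305/8 - 424) = (367586/144797)*(1/2117) + √(-1153)/(-3087/8) = 367586/306535249 + (I*√1153)*(-8/3087) = 367586/306535249 - 8*I*√1153/3087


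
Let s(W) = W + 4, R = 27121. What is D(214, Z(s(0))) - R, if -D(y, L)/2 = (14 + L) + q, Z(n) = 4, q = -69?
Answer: -27019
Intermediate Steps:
s(W) = 4 + W
D(y, L) = 110 - 2*L (D(y, L) = -2*((14 + L) - 69) = -2*(-55 + L) = 110 - 2*L)
D(214, Z(s(0))) - R = (110 - 2*4) - 1*27121 = (110 - 8) - 27121 = 102 - 27121 = -27019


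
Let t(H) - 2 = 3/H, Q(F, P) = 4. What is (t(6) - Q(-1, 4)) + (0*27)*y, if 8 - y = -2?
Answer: -3/2 ≈ -1.5000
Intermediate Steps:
y = 10 (y = 8 - 1*(-2) = 8 + 2 = 10)
t(H) = 2 + 3/H
(t(6) - Q(-1, 4)) + (0*27)*y = ((2 + 3/6) - 1*4) + (0*27)*10 = ((2 + 3*(⅙)) - 4) + 0*10 = ((2 + ½) - 4) + 0 = (5/2 - 4) + 0 = -3/2 + 0 = -3/2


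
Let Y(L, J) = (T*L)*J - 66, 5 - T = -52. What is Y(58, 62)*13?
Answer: 2663778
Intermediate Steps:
T = 57 (T = 5 - 1*(-52) = 5 + 52 = 57)
Y(L, J) = -66 + 57*J*L (Y(L, J) = (57*L)*J - 66 = 57*J*L - 66 = -66 + 57*J*L)
Y(58, 62)*13 = (-66 + 57*62*58)*13 = (-66 + 204972)*13 = 204906*13 = 2663778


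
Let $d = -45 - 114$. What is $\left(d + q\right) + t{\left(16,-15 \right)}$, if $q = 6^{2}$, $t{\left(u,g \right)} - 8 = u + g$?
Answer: $-114$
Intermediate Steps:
$t{\left(u,g \right)} = 8 + g + u$ ($t{\left(u,g \right)} = 8 + \left(u + g\right) = 8 + \left(g + u\right) = 8 + g + u$)
$d = -159$ ($d = -45 - 114 = -159$)
$q = 36$
$\left(d + q\right) + t{\left(16,-15 \right)} = \left(-159 + 36\right) + \left(8 - 15 + 16\right) = -123 + 9 = -114$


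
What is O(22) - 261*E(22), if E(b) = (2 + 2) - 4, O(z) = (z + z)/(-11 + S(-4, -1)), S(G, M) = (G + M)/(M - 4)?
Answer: -22/5 ≈ -4.4000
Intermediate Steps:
S(G, M) = (G + M)/(-4 + M)
O(z) = -z/5 (O(z) = (z + z)/(-11 + (-4 - 1)/(-4 - 1)) = (2*z)/(-11 - 5/(-5)) = (2*z)/(-11 - 1/5*(-5)) = (2*z)/(-11 + 1) = (2*z)/(-10) = (2*z)*(-1/10) = -z/5)
E(b) = 0 (E(b) = 4 - 4 = 0)
O(22) - 261*E(22) = -1/5*22 - 261*0 = -22/5 + 0 = -22/5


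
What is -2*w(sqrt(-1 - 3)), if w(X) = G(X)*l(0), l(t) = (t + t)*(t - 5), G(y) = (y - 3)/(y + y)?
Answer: 0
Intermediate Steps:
G(y) = (-3 + y)/(2*y) (G(y) = (-3 + y)/((2*y)) = (-3 + y)*(1/(2*y)) = (-3 + y)/(2*y))
l(t) = 2*t*(-5 + t) (l(t) = (2*t)*(-5 + t) = 2*t*(-5 + t))
w(X) = 0 (w(X) = ((-3 + X)/(2*X))*(2*0*(-5 + 0)) = ((-3 + X)/(2*X))*(2*0*(-5)) = ((-3 + X)/(2*X))*0 = 0)
-2*w(sqrt(-1 - 3)) = -2*0 = 0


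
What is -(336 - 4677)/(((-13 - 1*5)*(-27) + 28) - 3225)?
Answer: -4341/2711 ≈ -1.6013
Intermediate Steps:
-(336 - 4677)/(((-13 - 1*5)*(-27) + 28) - 3225) = -(-4341)/(((-13 - 5)*(-27) + 28) - 3225) = -(-4341)/((-18*(-27) + 28) - 3225) = -(-4341)/((486 + 28) - 3225) = -(-4341)/(514 - 3225) = -(-4341)/(-2711) = -(-4341)*(-1)/2711 = -1*4341/2711 = -4341/2711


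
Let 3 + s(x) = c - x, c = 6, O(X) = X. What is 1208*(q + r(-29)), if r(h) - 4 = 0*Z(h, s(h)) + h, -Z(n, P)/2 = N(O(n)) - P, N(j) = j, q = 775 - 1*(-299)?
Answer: 1267192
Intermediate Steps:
q = 1074 (q = 775 + 299 = 1074)
s(x) = 3 - x (s(x) = -3 + (6 - x) = 3 - x)
Z(n, P) = -2*n + 2*P (Z(n, P) = -2*(n - P) = -2*n + 2*P)
r(h) = 4 + h (r(h) = 4 + (0*(-2*h + 2*(3 - h)) + h) = 4 + (0*(-2*h + (6 - 2*h)) + h) = 4 + (0*(6 - 4*h) + h) = 4 + (0 + h) = 4 + h)
1208*(q + r(-29)) = 1208*(1074 + (4 - 29)) = 1208*(1074 - 25) = 1208*1049 = 1267192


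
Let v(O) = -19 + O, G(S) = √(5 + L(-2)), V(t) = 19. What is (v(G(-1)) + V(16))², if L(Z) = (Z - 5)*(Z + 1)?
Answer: 12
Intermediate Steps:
L(Z) = (1 + Z)*(-5 + Z) (L(Z) = (-5 + Z)*(1 + Z) = (1 + Z)*(-5 + Z))
G(S) = 2*√3 (G(S) = √(5 + (-5 + (-2)² - 4*(-2))) = √(5 + (-5 + 4 + 8)) = √(5 + 7) = √12 = 2*√3)
(v(G(-1)) + V(16))² = ((-19 + 2*√3) + 19)² = (2*√3)² = 12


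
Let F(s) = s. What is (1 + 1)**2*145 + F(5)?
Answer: 585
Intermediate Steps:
(1 + 1)**2*145 + F(5) = (1 + 1)**2*145 + 5 = 2**2*145 + 5 = 4*145 + 5 = 580 + 5 = 585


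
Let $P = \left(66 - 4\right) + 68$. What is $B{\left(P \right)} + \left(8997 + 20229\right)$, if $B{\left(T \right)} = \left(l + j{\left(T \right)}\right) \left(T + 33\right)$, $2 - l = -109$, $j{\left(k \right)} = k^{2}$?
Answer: $2802019$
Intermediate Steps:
$l = 111$ ($l = 2 - -109 = 2 + 109 = 111$)
$P = 130$ ($P = \left(66 + \left(-34 + 30\right)\right) + 68 = \left(66 - 4\right) + 68 = 62 + 68 = 130$)
$B{\left(T \right)} = \left(33 + T\right) \left(111 + T^{2}\right)$ ($B{\left(T \right)} = \left(111 + T^{2}\right) \left(T + 33\right) = \left(111 + T^{2}\right) \left(33 + T\right) = \left(33 + T\right) \left(111 + T^{2}\right)$)
$B{\left(P \right)} + \left(8997 + 20229\right) = \left(3663 + 130^{3} + 33 \cdot 130^{2} + 111 \cdot 130\right) + \left(8997 + 20229\right) = \left(3663 + 2197000 + 33 \cdot 16900 + 14430\right) + 29226 = \left(3663 + 2197000 + 557700 + 14430\right) + 29226 = 2772793 + 29226 = 2802019$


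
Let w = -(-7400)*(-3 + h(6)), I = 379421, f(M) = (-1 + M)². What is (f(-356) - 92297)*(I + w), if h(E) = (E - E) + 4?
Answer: 13597531792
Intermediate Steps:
h(E) = 4 (h(E) = 0 + 4 = 4)
w = 7400 (w = -(-7400)*(-3 + 4) = -(-7400) = -1850*(-4) = 7400)
(f(-356) - 92297)*(I + w) = ((-1 - 356)² - 92297)*(379421 + 7400) = ((-357)² - 92297)*386821 = (127449 - 92297)*386821 = 35152*386821 = 13597531792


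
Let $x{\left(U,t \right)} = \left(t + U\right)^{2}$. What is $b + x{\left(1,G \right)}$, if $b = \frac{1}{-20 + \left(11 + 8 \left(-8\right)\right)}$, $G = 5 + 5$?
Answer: $\frac{8832}{73} \approx 120.99$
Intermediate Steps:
$G = 10$
$x{\left(U,t \right)} = \left(U + t\right)^{2}$
$b = - \frac{1}{73}$ ($b = \frac{1}{-20 + \left(11 - 64\right)} = \frac{1}{-20 - 53} = \frac{1}{-73} = - \frac{1}{73} \approx -0.013699$)
$b + x{\left(1,G \right)} = - \frac{1}{73} + \left(1 + 10\right)^{2} = - \frac{1}{73} + 11^{2} = - \frac{1}{73} + 121 = \frac{8832}{73}$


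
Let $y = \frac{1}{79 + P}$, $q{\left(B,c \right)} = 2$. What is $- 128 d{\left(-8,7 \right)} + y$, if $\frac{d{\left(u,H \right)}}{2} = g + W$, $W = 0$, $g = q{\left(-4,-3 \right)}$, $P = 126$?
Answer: $- \frac{104959}{205} \approx -512.0$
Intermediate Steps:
$g = 2$
$y = \frac{1}{205}$ ($y = \frac{1}{79 + 126} = \frac{1}{205} \approx 0.0048781$)
$d{\left(u,H \right)} = 4$ ($d{\left(u,H \right)} = 2 \left(2 + 0\right) = 2 \cdot 2 = 4$)
$- 128 d{\left(-8,7 \right)} + y = \left(-128\right) 4 + \frac{1}{205} = -512 + \frac{1}{205} = - \frac{104959}{205}$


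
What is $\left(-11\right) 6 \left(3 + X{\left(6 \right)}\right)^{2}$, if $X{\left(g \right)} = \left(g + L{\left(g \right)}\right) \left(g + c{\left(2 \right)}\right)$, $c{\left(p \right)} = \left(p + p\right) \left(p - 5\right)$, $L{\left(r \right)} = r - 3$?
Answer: $-171666$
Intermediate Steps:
$L{\left(r \right)} = -3 + r$
$c{\left(p \right)} = 2 p \left(-5 + p\right)$
$X{\left(g \right)} = \left(-12 + g\right) \left(-3 + 2 g\right)$ ($X{\left(g \right)} = \left(g + \left(-3 + g\right)\right) \left(g + 2 \cdot 2 \left(-5 + 2\right)\right) = \left(-3 + 2 g\right) \left(g + 2 \cdot 2 \left(-3\right)\right) = \left(-3 + 2 g\right) \left(g - 12\right) = \left(-3 + 2 g\right) \left(-12 + g\right) = \left(-12 + g\right) \left(-3 + 2 g\right)$)
$\left(-11\right) 6 \left(3 + X{\left(6 \right)}\right)^{2} = \left(-11\right) 6 \left(3 + \left(36 - 162 + 2 \cdot 6^{2}\right)\right)^{2} = - 66 \left(3 + \left(36 - 162 + 2 \cdot 36\right)\right)^{2} = - 66 \left(3 + \left(36 - 162 + 72\right)\right)^{2} = - 66 \left(3 - 54\right)^{2} = - 66 \left(-51\right)^{2} = \left(-66\right) 2601 = -171666$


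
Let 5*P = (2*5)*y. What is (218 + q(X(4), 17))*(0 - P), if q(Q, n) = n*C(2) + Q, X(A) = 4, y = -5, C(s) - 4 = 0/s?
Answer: 2900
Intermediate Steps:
C(s) = 4 (C(s) = 4 + 0/s = 4 + 0 = 4)
q(Q, n) = Q + 4*n (q(Q, n) = n*4 + Q = 4*n + Q = Q + 4*n)
P = -10 (P = ((2*5)*(-5))/5 = (10*(-5))/5 = (⅕)*(-50) = -10)
(218 + q(X(4), 17))*(0 - P) = (218 + (4 + 4*17))*(0 - 1*(-10)) = (218 + (4 + 68))*(0 + 10) = (218 + 72)*10 = 290*10 = 2900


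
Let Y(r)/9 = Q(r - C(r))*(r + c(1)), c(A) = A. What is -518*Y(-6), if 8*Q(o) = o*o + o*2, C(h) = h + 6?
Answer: 69930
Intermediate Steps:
C(h) = 6 + h
Q(o) = o/4 + o²/8 (Q(o) = (o*o + o*2)/8 = (o² + 2*o)/8 = o/4 + o²/8)
Y(r) = 27 + 27*r (Y(r) = 9*(((r - (6 + r))*(2 + (r - (6 + r)))/8)*(r + 1)) = 9*(((r + (-6 - r))*(2 + (r + (-6 - r)))/8)*(1 + r)) = 9*(((⅛)*(-6)*(2 - 6))*(1 + r)) = 9*(((⅛)*(-6)*(-4))*(1 + r)) = 9*(3*(1 + r)) = 9*(3 + 3*r) = 27 + 27*r)
-518*Y(-6) = -518*(27 + 27*(-6)) = -518*(27 - 162) = -518*(-135) = 69930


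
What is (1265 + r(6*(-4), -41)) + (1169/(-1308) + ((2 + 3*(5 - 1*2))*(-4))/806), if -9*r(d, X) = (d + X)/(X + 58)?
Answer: 33993331847/26883324 ≈ 1264.5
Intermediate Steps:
r(d, X) = -(X + d)/(9*(58 + X)) (r(d, X) = -(d + X)/(9*(X + 58)) = -(X + d)/(9*(58 + X)))
(1265 + r(6*(-4), -41)) + (1169/(-1308) + ((2 + 3*(5 - 1*2))*(-4))/806) = (1265 + (-1*(-41) - 6*(-4))/(9*(58 - 41))) + (1169/(-1308) + ((2 + 3*(5 - 1*2))*(-4))/806) = (1265 + (⅑)*(41 - 1*(-24))/17) + (1169*(-1/1308) + ((2 + 3*(5 - 2))*(-4))*(1/806)) = (1265 + (⅑)*(1/17)*(41 + 24)) + (-1169/1308 + ((2 + 3*3)*(-4))*(1/806)) = (1265 + (⅑)*(1/17)*65) + (-1169/1308 + ((2 + 9)*(-4))*(1/806)) = (1265 + 65/153) + (-1169/1308 + (11*(-4))*(1/806)) = 193610/153 + (-1169/1308 - 44*1/806) = 193610/153 + (-1169/1308 - 22/403) = 193610/153 - 499883/527124 = 33993331847/26883324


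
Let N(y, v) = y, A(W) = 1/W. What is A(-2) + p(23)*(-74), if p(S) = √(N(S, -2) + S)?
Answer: -½ - 74*√46 ≈ -502.39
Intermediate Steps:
p(S) = √2*√S (p(S) = √(S + S) = √(2*S) = √2*√S)
A(-2) + p(23)*(-74) = 1/(-2) + (√2*√23)*(-74) = -½ + √46*(-74) = -½ - 74*√46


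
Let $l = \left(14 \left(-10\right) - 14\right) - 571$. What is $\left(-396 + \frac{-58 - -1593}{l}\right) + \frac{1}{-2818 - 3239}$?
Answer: $- \frac{349652584}{878265} \approx -398.12$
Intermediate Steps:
$l = -725$ ($l = \left(-140 - 14\right) - 571 = -154 - 571 = -725$)
$\left(-396 + \frac{-58 - -1593}{l}\right) + \frac{1}{-2818 - 3239} = \left(-396 + \frac{-58 - -1593}{-725}\right) + \frac{1}{-2818 - 3239} = \left(-396 + \left(-58 + 1593\right) \left(- \frac{1}{725}\right)\right) + \frac{1}{-6057} = \left(-396 + 1535 \left(- \frac{1}{725}\right)\right) - \frac{1}{6057} = \left(-396 - \frac{307}{145}\right) - \frac{1}{6057} = - \frac{57727}{145} - \frac{1}{6057} = - \frac{349652584}{878265}$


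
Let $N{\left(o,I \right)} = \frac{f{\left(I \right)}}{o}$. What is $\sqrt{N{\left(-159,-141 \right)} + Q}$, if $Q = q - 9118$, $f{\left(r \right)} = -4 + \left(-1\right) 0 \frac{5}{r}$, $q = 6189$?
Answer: $\frac{i \sqrt{74047413}}{159} \approx 54.12 i$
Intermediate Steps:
$f{\left(r \right)} = -4$ ($f{\left(r \right)} = -4 + 0 \frac{5}{r} = -4 + 0 = -4$)
$N{\left(o,I \right)} = - \frac{4}{o}$
$Q = -2929$ ($Q = 6189 - 9118 = -2929$)
$\sqrt{N{\left(-159,-141 \right)} + Q} = \sqrt{- \frac{4}{-159} - 2929} = \sqrt{\left(-4\right) \left(- \frac{1}{159}\right) - 2929} = \sqrt{\frac{4}{159} - 2929} = \sqrt{- \frac{465707}{159}} = \frac{i \sqrt{74047413}}{159}$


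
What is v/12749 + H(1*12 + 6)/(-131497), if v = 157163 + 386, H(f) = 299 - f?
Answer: 20713638384/1676455253 ≈ 12.356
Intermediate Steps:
v = 157549
v/12749 + H(1*12 + 6)/(-131497) = 157549/12749 + (299 - (1*12 + 6))/(-131497) = 157549*(1/12749) + (299 - (12 + 6))*(-1/131497) = 157549/12749 + (299 - 1*18)*(-1/131497) = 157549/12749 + (299 - 18)*(-1/131497) = 157549/12749 + 281*(-1/131497) = 157549/12749 - 281/131497 = 20713638384/1676455253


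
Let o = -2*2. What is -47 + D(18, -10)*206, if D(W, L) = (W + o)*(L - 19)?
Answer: -83683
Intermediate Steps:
o = -4
D(W, L) = (-19 + L)*(-4 + W) (D(W, L) = (W - 4)*(L - 19) = (-4 + W)*(-19 + L) = (-19 + L)*(-4 + W))
-47 + D(18, -10)*206 = -47 + (76 - 19*18 - 4*(-10) - 10*18)*206 = -47 + (76 - 342 + 40 - 180)*206 = -47 - 406*206 = -47 - 83636 = -83683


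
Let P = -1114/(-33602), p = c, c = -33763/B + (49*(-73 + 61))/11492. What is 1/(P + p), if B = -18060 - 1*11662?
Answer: 1434659332106/1603872601407 ≈ 0.89450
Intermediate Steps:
B = -29722 (B = -18060 - 11662 = -29722)
c = 92631965/85391306 (c = -33763/(-29722) + (49*(-73 + 61))/11492 = -33763*(-1/29722) + (49*(-12))*(1/11492) = 33763/29722 - 588*1/11492 = 33763/29722 - 147/2873 = 92631965/85391306 ≈ 1.0848)
p = 92631965/85391306 ≈ 1.0848
P = 557/16801 (P = -1114*(-1/33602) = 557/16801 ≈ 0.033153)
1/(P + p) = 1/(557/16801 + 92631965/85391306) = 1/(1603872601407/1434659332106) = 1434659332106/1603872601407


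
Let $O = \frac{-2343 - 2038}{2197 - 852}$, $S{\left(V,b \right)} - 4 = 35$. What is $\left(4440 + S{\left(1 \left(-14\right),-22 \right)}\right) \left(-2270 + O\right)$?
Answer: $- \frac{13694681349}{1345} \approx -1.0182 \cdot 10^{7}$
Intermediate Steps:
$S{\left(V,b \right)} = 39$ ($S{\left(V,b \right)} = 4 + 35 = 39$)
$O = - \frac{4381}{1345} \approx -3.2572$
$\left(4440 + S{\left(1 \left(-14\right),-22 \right)}\right) \left(-2270 + O\right) = \left(4440 + 39\right) \left(-2270 - \frac{4381}{1345}\right) = 4479 \left(- \frac{3057531}{1345}\right) = - \frac{13694681349}{1345}$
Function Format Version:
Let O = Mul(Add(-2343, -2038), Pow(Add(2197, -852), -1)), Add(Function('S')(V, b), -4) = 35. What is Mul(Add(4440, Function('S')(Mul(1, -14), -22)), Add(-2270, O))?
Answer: Rational(-13694681349, 1345) ≈ -1.0182e+7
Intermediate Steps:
Function('S')(V, b) = 39 (Function('S')(V, b) = Add(4, 35) = 39)
O = Rational(-4381, 1345) (O = Mul(-4381, Pow(1345, -1)) = Mul(-4381, Rational(1, 1345)) = Rational(-4381, 1345) ≈ -3.2572)
Mul(Add(4440, Function('S')(Mul(1, -14), -22)), Add(-2270, O)) = Mul(Add(4440, 39), Add(-2270, Rational(-4381, 1345))) = Mul(4479, Rational(-3057531, 1345)) = Rational(-13694681349, 1345)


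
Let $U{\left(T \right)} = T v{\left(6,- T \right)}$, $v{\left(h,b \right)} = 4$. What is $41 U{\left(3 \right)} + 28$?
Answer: $520$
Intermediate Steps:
$U{\left(T \right)} = 4 T$ ($U{\left(T \right)} = T 4 = 4 T$)
$41 U{\left(3 \right)} + 28 = 41 \cdot 4 \cdot 3 + 28 = 41 \cdot 12 + 28 = 492 + 28 = 520$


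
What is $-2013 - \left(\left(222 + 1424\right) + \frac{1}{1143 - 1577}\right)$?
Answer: $- \frac{1588005}{434} \approx -3659.0$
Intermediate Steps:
$-2013 - \left(\left(222 + 1424\right) + \frac{1}{1143 - 1577}\right) = -2013 - \left(1646 + \frac{1}{-434}\right) = -2013 - \left(1646 - \frac{1}{434}\right) = -2013 - \frac{714363}{434} = - \frac{1588005}{434}$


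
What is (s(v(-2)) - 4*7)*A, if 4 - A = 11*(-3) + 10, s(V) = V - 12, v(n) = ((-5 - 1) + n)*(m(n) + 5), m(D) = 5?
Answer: -3240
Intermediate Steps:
v(n) = -60 + 10*n (v(n) = ((-5 - 1) + n)*(5 + 5) = (-6 + n)*10 = -60 + 10*n)
s(V) = -12 + V
A = 27 (A = 4 - (11*(-3) + 10) = 4 - (-33 + 10) = 4 - 1*(-23) = 4 + 23 = 27)
(s(v(-2)) - 4*7)*A = ((-12 + (-60 + 10*(-2))) - 4*7)*27 = ((-12 + (-60 - 20)) - 28)*27 = ((-12 - 80) - 28)*27 = (-92 - 28)*27 = -120*27 = -3240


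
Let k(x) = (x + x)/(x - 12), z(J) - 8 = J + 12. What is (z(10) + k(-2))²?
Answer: 44944/49 ≈ 917.22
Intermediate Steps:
z(J) = 20 + J (z(J) = 8 + (J + 12) = 8 + (12 + J) = 20 + J)
k(x) = 2*x/(-12 + x) (k(x) = (2*x)/(-12 + x) = 2*x/(-12 + x))
(z(10) + k(-2))² = ((20 + 10) + 2*(-2)/(-12 - 2))² = (30 + 2*(-2)/(-14))² = (30 + 2*(-2)*(-1/14))² = (30 + 2/7)² = (212/7)² = 44944/49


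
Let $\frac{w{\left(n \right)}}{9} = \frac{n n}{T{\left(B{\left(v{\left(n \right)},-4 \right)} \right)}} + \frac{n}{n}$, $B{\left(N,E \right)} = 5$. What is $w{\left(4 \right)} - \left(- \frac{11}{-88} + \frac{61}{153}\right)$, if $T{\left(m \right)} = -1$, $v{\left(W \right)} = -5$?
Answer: $- \frac{165881}{1224} \approx -135.52$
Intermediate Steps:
$w{\left(n \right)} = 9 - 9 n^{2}$ ($w{\left(n \right)} = 9 \left(\frac{n n}{-1} + \frac{n}{n}\right) = 9 \left(n^{2} \left(-1\right) + 1\right) = 9 \left(- n^{2} + 1\right) = 9 \left(1 - n^{2}\right) = 9 - 9 n^{2}$)
$w{\left(4 \right)} - \left(- \frac{11}{-88} + \frac{61}{153}\right) = \left(9 - 9 \cdot 4^{2}\right) - \left(- \frac{11}{-88} + \frac{61}{153}\right) = \left(9 - 144\right) - \left(\left(-11\right) \left(- \frac{1}{88}\right) + 61 \cdot \frac{1}{153}\right) = \left(9 - 144\right) - \left(\frac{1}{8} + \frac{61}{153}\right) = -135 - \frac{641}{1224} = - \frac{165881}{1224}$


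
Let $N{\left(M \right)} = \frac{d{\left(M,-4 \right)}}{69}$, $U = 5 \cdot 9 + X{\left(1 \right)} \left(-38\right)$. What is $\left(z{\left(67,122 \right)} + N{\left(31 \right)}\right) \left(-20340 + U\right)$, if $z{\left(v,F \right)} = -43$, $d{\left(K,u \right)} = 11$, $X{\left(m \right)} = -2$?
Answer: $\frac{59767364}{69} \approx 8.6619 \cdot 10^{5}$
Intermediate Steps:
$U = 121$ ($U = 5 \cdot 9 - -76 = 45 + 76 = 121$)
$N{\left(M \right)} = \frac{11}{69}$
$\left(z{\left(67,122 \right)} + N{\left(31 \right)}\right) \left(-20340 + U\right) = \left(-43 + \frac{11}{69}\right) \left(-20340 + 121\right) = \left(- \frac{2956}{69}\right) \left(-20219\right) = \frac{59767364}{69}$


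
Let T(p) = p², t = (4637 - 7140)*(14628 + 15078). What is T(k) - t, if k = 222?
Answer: 74403402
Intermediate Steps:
t = -74354118 (t = -2503*29706 = -74354118)
T(k) - t = 222² - 1*(-74354118) = 49284 + 74354118 = 74403402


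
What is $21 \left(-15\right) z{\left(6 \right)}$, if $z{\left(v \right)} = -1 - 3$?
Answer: $1260$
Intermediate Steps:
$z{\left(v \right)} = -4$
$21 \left(-15\right) z{\left(6 \right)} = 21 \left(-15\right) \left(-4\right) = \left(-315\right) \left(-4\right) = 1260$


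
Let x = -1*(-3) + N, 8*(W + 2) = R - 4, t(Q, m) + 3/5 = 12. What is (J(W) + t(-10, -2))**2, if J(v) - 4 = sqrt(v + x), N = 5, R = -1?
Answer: 48507/200 + 77*sqrt(86)/10 ≈ 313.94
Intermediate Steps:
t(Q, m) = 57/5 (t(Q, m) = -3/5 + 12 = 57/5)
W = -21/8 (W = -2 + (-1 - 4)/8 = -2 + (1/8)*(-5) = -2 - 5/8 = -21/8 ≈ -2.6250)
x = 8 (x = -1*(-3) + 5 = 3 + 5 = 8)
J(v) = 4 + sqrt(8 + v) (J(v) = 4 + sqrt(v + 8) = 4 + sqrt(8 + v))
(J(W) + t(-10, -2))**2 = ((4 + sqrt(8 - 21/8)) + 57/5)**2 = ((4 + sqrt(43/8)) + 57/5)**2 = ((4 + sqrt(86)/4) + 57/5)**2 = (77/5 + sqrt(86)/4)**2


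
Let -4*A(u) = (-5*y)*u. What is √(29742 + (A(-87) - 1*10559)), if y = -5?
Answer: √78907/2 ≈ 140.45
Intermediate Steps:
A(u) = -25*u/4 (A(u) = -(-5*(-5))*u/4 = -25*u/4)
√(29742 + (A(-87) - 1*10559)) = √(29742 + (-25/4*(-87) - 1*10559)) = √(29742 + (2175/4 - 10559)) = √(29742 - 40061/4) = √(78907/4) = √78907/2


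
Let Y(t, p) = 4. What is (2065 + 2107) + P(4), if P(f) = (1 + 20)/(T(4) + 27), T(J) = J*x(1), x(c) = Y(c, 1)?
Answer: 179417/43 ≈ 4172.5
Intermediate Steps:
x(c) = 4
T(J) = 4*J (T(J) = J*4 = 4*J)
P(f) = 21/43 (P(f) = (1 + 20)/(4*4 + 27) = 21/(16 + 27) = 21/43)
(2065 + 2107) + P(4) = (2065 + 2107) + 21/43 = 4172 + 21/43 = 179417/43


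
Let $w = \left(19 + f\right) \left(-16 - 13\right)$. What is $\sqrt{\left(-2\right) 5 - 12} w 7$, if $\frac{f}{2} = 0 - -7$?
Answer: $- 6699 i \sqrt{22} \approx - 31421.0 i$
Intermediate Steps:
$f = 14$ ($f = 2 \left(0 - -7\right) = 2 \left(0 + 7\right) = 2 \cdot 7 = 14$)
$w = -957$ ($w = \left(19 + 14\right) \left(-16 - 13\right) = 33 \left(-29\right) = -957$)
$\sqrt{\left(-2\right) 5 - 12} w 7 = \sqrt{\left(-2\right) 5 - 12} \left(-957\right) 7 = \sqrt{-10 - 12} \left(-957\right) 7 = \sqrt{-22} \left(-957\right) 7 = i \sqrt{22} \left(-957\right) 7 = - 957 i \sqrt{22} \cdot 7 = - 6699 i \sqrt{22}$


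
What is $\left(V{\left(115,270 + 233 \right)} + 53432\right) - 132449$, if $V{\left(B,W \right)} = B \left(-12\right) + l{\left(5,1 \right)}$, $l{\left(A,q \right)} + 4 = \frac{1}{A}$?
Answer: $- \frac{402004}{5} \approx -80401.0$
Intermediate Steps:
$l{\left(A,q \right)} = -4 + \frac{1}{A}$
$V{\left(B,W \right)} = - \frac{19}{5} - 12 B$ ($V{\left(B,W \right)} = B \left(-12\right) - \left(4 - \frac{1}{5}\right) = - 12 B + \left(-4 + \frac{1}{5}\right) = - 12 B - \frac{19}{5} = - \frac{19}{5} - 12 B$)
$\left(V{\left(115,270 + 233 \right)} + 53432\right) - 132449 = \left(\left(- \frac{19}{5} - 1380\right) + 53432\right) - 132449 = \left(- \frac{6919}{5} + 53432\right) - 132449 = \frac{260241}{5} - 132449 = - \frac{402004}{5}$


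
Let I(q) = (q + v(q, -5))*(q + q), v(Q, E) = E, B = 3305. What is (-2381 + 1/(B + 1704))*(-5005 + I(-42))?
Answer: 12606234396/5009 ≈ 2.5167e+6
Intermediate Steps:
I(q) = 2*q*(-5 + q) (I(q) = (q - 5)*(q + q) = (-5 + q)*(2*q) = 2*q*(-5 + q))
(-2381 + 1/(B + 1704))*(-5005 + I(-42)) = (-2381 + 1/(3305 + 1704))*(-5005 + 2*(-42)*(-5 - 42)) = (-2381 + 1/5009)*(-5005 + 2*(-42)*(-47)) = (-2381 + 1/5009)*(-5005 + 3948) = -11926428/5009*(-1057) = 12606234396/5009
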